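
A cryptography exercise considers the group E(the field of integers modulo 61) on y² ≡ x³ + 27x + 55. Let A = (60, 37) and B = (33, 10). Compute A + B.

(60, 37) + (33, 10). λ = (10 - 37)/(33 - 60) ≡ 34/34 mod 61. 34⁻¹ ≡ 9 (mod 61), so λ ≡ 1.
  x = λ² - 60 - 33 = 1 - 93 ≡ 30; y = λ·(60 - 30) - 37 ≡ 54. → (30, 54)

(30, 54)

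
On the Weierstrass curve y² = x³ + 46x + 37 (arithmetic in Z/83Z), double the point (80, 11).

tangent at (80, 11): λ = (3·80² + 46)/(2·11) ≡ 73/22. 22⁻¹ ≡ 34 (mod 83) since 22·34 = 748 ≡ 1, so λ ≡ 73·34 ≡ 75.
  x = λ² - 80 - 80 = 5625 - 160 ≡ 70; y = λ·(80 - 70) - 11 ≡ 75. → (70, 75)

(70, 75)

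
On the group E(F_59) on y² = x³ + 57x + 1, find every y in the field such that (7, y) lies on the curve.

25, 34

x³ + 57x + 1 = 743 ≡ 35 (mod 59).
Square roots of 35 mod 59: 25 and 34 (since 25² = 625 ≡ 35).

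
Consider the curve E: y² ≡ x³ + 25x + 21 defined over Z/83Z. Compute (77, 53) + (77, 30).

The two points share x = 77 and their y-coordinates satisfy 53 + 30 ≡ 0 (mod 83), so they are inverses. Their sum is the point at infinity.

O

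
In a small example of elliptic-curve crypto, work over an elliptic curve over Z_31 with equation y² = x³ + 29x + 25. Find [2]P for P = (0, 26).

(5, 4)

tangent at (0, 26): λ = (3·0² + 29)/(2·26) ≡ 29/21. 21⁻¹ ≡ 3 (mod 31), so λ ≡ 29·3 ≡ 25.
  x = λ² - 0 - 0 = 625 - 0 ≡ 5; y = λ·(0 - 5) - 26 ≡ 4. → (5, 4)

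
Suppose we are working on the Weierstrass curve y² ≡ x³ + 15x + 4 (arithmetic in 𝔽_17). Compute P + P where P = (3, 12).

tangent at (3, 12): λ = (3·3² + 15)/(2·12) ≡ 8/7. 7⁻¹ ≡ 5 (mod 17) since 7·5 = 35 ≡ 1, so λ ≡ 8·5 ≡ 6.
  x = λ² - 3 - 3 = 36 - 6 ≡ 13; y = λ·(3 - 13) - 12 ≡ 13. → (13, 13)

(13, 13)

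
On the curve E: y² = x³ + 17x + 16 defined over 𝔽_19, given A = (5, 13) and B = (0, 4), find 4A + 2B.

(0, 4)

First 4A:
Repeated addition: build up to 4A.
2A: tangent at (5, 13): λ = (3·5² + 17)/(2·13) ≡ 16/7. 7⁻¹ ≡ 11 (mod 19), so λ ≡ 16·11 ≡ 5.
  x = λ² - 5 - 5 = 25 - 10 ≡ 15; y = λ·(5 - 15) - 13 ≡ 13. → (15, 13)
3A: (15, 13) + (5, 13). λ = (13 - 13)/(5 - 15) ≡ 0/9 mod 19. 9⁻¹ ≡ 17 (mod 19), so λ ≡ 0.
  x = λ² - 15 - 5 = 0 - 20 ≡ 18; y = λ·(15 - 18) - 13 ≡ 6. → (18, 6)
4A: (18, 6) + (5, 13). λ = (13 - 6)/(5 - 18) ≡ 7/6 mod 19. 6⁻¹ ≡ 16 (mod 19), so λ ≡ 17.
  x = λ² - 18 - 5 = 289 - 23 ≡ 0; y = λ·(18 - 0) - 6 ≡ 15. → (0, 15)
4A = (0, 15).
Next 2B:
Repeated addition: build up to 2B.
2B: tangent at (0, 4): λ = (3·0² + 17)/(2·4) ≡ 17/8. 8⁻¹ ≡ 12 (mod 19) since 8·12 = 96 ≡ 1, so λ ≡ 17·12 ≡ 14.
  x = λ² - 0 - 0 = 196 - 0 ≡ 6; y = λ·(0 - 6) - 4 ≡ 7. → (6, 7)
2B = (6, 7).
Finally 4A + 2B:
(0, 15) + (6, 7). λ = (7 - 15)/(6 - 0) ≡ 11/6 mod 19. 6⁻¹ ≡ 16 (mod 19) since 6·16 = 96 ≡ 1, so λ ≡ 5.
  x = λ² - 0 - 6 = 25 - 6 ≡ 0; y = λ·(0 - 0) - 15 ≡ 4. → (0, 4)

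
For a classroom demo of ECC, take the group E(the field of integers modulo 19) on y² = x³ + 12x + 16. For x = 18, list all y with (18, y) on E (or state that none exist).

none

x³ + 12x + 16 = 6064 ≡ 3 (mod 19).
3 is a non-residue mod 19; no y exists.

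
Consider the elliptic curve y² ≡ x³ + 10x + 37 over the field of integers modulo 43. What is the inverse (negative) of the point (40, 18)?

(40, 25)

-(40, 18) = (40, -18 mod 43) = (40, 25).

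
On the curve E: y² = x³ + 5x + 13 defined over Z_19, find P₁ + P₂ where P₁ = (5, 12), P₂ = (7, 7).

(18, 11)

(5, 12) + (7, 7). λ = (7 - 12)/(7 - 5) ≡ 14/2 mod 19. 2⁻¹ ≡ 10 (mod 19) since 2·10 = 20 ≡ 1, so λ ≡ 7.
  x = λ² - 5 - 7 = 49 - 12 ≡ 18; y = λ·(5 - 18) - 12 ≡ 11. → (18, 11)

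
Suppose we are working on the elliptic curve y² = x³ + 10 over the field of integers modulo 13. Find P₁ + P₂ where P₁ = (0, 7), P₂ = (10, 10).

(4, 10)

(0, 7) + (10, 10). λ = (10 - 7)/(10 - 0) ≡ 3/10 mod 13. 10⁻¹ ≡ 4 (mod 13) since 10·4 = 40 ≡ 1, so λ ≡ 12.
  x = λ² - 0 - 10 = 144 - 10 ≡ 4; y = λ·(0 - 4) - 7 ≡ 10. → (4, 10)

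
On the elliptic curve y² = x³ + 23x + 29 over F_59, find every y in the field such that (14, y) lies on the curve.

x³ + 23x + 29 = 3095 ≡ 27 (mod 59).
Square roots of 27 mod 59: 26 and 33 (since 26² = 676 ≡ 27).

26, 33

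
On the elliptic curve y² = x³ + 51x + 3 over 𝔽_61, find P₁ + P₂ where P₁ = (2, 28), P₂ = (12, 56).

(2, 28) + (12, 56). λ = (56 - 28)/(12 - 2) ≡ 28/10 mod 61. 10⁻¹ ≡ 55 (mod 61), so λ ≡ 15.
  x = λ² - 2 - 12 = 225 - 14 ≡ 28; y = λ·(2 - 28) - 28 ≡ 9. → (28, 9)

(28, 9)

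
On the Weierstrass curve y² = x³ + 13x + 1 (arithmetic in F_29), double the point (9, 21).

tangent at (9, 21): λ = (3·9² + 13)/(2·21) ≡ 24/13. 13⁻¹ ≡ 9 (mod 29) since 13·9 = 117 ≡ 1, so λ ≡ 24·9 ≡ 13.
  x = λ² - 9 - 9 = 169 - 18 ≡ 6; y = λ·(9 - 6) - 21 ≡ 18. → (6, 18)

(6, 18)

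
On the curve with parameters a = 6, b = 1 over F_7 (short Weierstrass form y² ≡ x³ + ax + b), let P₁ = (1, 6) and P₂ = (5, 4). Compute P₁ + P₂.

(1, 6) + (5, 4). λ = (4 - 6)/(5 - 1) ≡ 5/4 mod 7. 4⁻¹ ≡ 2 (mod 7), so λ ≡ 3.
  x = λ² - 1 - 5 = 9 - 6 ≡ 3; y = λ·(1 - 3) - 6 ≡ 2. → (3, 2)

(3, 2)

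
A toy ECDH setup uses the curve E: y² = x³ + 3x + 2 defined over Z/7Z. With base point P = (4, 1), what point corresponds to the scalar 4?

(2, 3)

Double-and-add on 4 = (100)₂. Start with P = (4, 1) for the leading 1-bit.
double: tangent at (4, 1): λ = (3·4² + 3)/(2·1) ≡ 2/2. 2⁻¹ ≡ 4 (mod 7) since 2·4 = 8 ≡ 1, so λ ≡ 2·4 ≡ 1.
  x = λ² - 4 - 4 = 1 - 8 ≡ 0; y = λ·(4 - 0) - 1 ≡ 3. → (0, 3)
double: tangent at (0, 3): λ = (3·0² + 3)/(2·3) ≡ 3/6. 6⁻¹ ≡ 6 (mod 7) since 6·6 = 36 ≡ 1, so λ ≡ 3·6 ≡ 4.
  x = λ² - 0 - 0 = 16 - 0 ≡ 2; y = λ·(0 - 2) - 3 ≡ 3. → (2, 3)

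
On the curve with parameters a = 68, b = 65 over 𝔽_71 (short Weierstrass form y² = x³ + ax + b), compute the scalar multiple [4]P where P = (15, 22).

(36, 26)

Repeated addition: build up to 4P.
2P: tangent at (15, 22): λ = (3·15² + 68)/(2·22) ≡ 33/44. 44⁻¹ ≡ 21 (mod 71), so λ ≡ 33·21 ≡ 54.
  x = λ² - 15 - 15 = 2916 - 30 ≡ 46; y = λ·(15 - 46) - 22 ≡ 8. → (46, 8)
3P: (46, 8) + (15, 22). λ = (22 - 8)/(15 - 46) ≡ 14/40 mod 71. 40⁻¹ ≡ 16 (mod 71), so λ ≡ 11.
  x = λ² - 46 - 15 = 121 - 61 ≡ 60; y = λ·(46 - 60) - 8 ≡ 51. → (60, 51)
4P: (60, 51) + (15, 22). λ = (22 - 51)/(15 - 60) ≡ 42/26 mod 71. 26⁻¹ ≡ 41 (mod 71) since 26·41 = 1066 ≡ 1, so λ ≡ 18.
  x = λ² - 60 - 15 = 324 - 75 ≡ 36; y = λ·(60 - 36) - 51 ≡ 26. → (36, 26)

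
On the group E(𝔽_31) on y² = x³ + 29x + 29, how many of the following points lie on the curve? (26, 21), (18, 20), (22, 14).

2

(26, 21): 21² ≡ 7, rhs ≡ 7 → on.
(18, 20): 20² ≡ 28, rhs ≡ 28 → on.
(22, 14): 14² ≡ 10, rhs ≡ 0 → off.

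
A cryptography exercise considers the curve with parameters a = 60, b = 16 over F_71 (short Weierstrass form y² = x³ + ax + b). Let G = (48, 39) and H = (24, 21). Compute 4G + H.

First 4G:
Repeated addition: build up to 4G.
2G: tangent at (48, 39): λ = (3·48² + 60)/(2·39) ≡ 14/7. 7⁻¹ ≡ 61 (mod 71) since 7·61 = 427 ≡ 1, so λ ≡ 14·61 ≡ 2.
  x = λ² - 48 - 48 = 4 - 96 ≡ 50; y = λ·(48 - 50) - 39 ≡ 28. → (50, 28)
3G: (50, 28) + (48, 39). λ = (39 - 28)/(48 - 50) ≡ 11/69 mod 71. 69⁻¹ ≡ 35 (mod 71) since 69·35 = 2415 ≡ 1, so λ ≡ 30.
  x = λ² - 50 - 48 = 900 - 98 ≡ 21; y = λ·(50 - 21) - 28 ≡ 61. → (21, 61)
4G: (21, 61) + (48, 39). λ = (39 - 61)/(48 - 21) ≡ 49/27 mod 71. 27⁻¹ ≡ 50 (mod 71), so λ ≡ 36.
  x = λ² - 21 - 48 = 1296 - 69 ≡ 20; y = λ·(21 - 20) - 61 ≡ 46. → (20, 46)
4G = (20, 46).
Finally 4G + H:
(20, 46) + (24, 21). λ = (21 - 46)/(24 - 20) ≡ 46/4 mod 71. 4⁻¹ ≡ 18 (mod 71), so λ ≡ 47.
  x = λ² - 20 - 24 = 2209 - 44 ≡ 35; y = λ·(20 - 35) - 46 ≡ 30. → (35, 30)

(35, 30)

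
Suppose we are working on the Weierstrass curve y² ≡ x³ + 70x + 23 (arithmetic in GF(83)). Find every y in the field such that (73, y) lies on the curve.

x³ + 70x + 23 = 394150 ≡ 66 (mod 83).
66 is a non-residue mod 83; no y exists.

none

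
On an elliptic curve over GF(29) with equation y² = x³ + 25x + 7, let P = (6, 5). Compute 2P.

(8, 9)

tangent at (6, 5): λ = (3·6² + 25)/(2·5) ≡ 17/10. 10⁻¹ ≡ 3 (mod 29) since 10·3 = 30 ≡ 1, so λ ≡ 17·3 ≡ 22.
  x = λ² - 6 - 6 = 484 - 12 ≡ 8; y = λ·(6 - 8) - 5 ≡ 9. → (8, 9)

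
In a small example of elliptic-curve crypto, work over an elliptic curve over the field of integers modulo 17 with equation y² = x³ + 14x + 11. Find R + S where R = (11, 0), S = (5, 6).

(11, 0) + (5, 6). λ = (6 - 0)/(5 - 11) ≡ 6/11 mod 17. 11⁻¹ ≡ 14 (mod 17), so λ ≡ 16.
  x = λ² - 11 - 5 = 256 - 16 ≡ 2; y = λ·(11 - 2) - 0 ≡ 8. → (2, 8)

(2, 8)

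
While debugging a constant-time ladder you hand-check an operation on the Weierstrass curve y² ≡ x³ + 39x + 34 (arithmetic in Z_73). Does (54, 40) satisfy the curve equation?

no

y² = 40² ≡ 67; x³ + 39x + 34 = 159604 ≡ 26 (mod 73). 67 ≠ 26.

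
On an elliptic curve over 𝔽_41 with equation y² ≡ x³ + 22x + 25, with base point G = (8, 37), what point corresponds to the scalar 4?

Repeated addition: build up to 4G.
2G: tangent at (8, 37): λ = (3·8² + 22)/(2·37) ≡ 9/33. 33⁻¹ ≡ 5 (mod 41) since 33·5 = 165 ≡ 1, so λ ≡ 9·5 ≡ 4.
  x = λ² - 8 - 8 = 16 - 16 ≡ 0; y = λ·(8 - 0) - 37 ≡ 36. → (0, 36)
3G: (0, 36) + (8, 37). λ = (37 - 36)/(8 - 0) ≡ 1/8 mod 41. 8⁻¹ ≡ 36 (mod 41), so λ ≡ 36.
  x = λ² - 0 - 8 = 1296 - 8 ≡ 17; y = λ·(0 - 17) - 36 ≡ 8. → (17, 8)
4G: (17, 8) + (8, 37). λ = (37 - 8)/(8 - 17) ≡ 29/32 mod 41. 32⁻¹ ≡ 9 (mod 41) since 32·9 = 288 ≡ 1, so λ ≡ 15.
  x = λ² - 17 - 8 = 225 - 25 ≡ 36; y = λ·(17 - 36) - 8 ≡ 35. → (36, 35)

(36, 35)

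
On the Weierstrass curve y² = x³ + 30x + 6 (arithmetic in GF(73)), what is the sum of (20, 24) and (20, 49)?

O

The two points share x = 20 and their y-coordinates satisfy 24 + 49 ≡ 0 (mod 73), so they are inverses. Their sum is O.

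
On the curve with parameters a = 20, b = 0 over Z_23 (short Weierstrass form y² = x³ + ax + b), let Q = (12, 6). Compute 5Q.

(3, 8)

Double-and-add on 5 = (101)₂. Start with Q = (12, 6) for the leading 1-bit.
double: tangent at (12, 6): λ = (3·12² + 20)/(2·6) ≡ 15/12. 12⁻¹ ≡ 2 (mod 23) since 12·2 = 24 ≡ 1, so λ ≡ 15·2 ≡ 7.
  x = λ² - 12 - 12 = 49 - 24 ≡ 2; y = λ·(12 - 2) - 6 ≡ 18. → (2, 18)
double: tangent at (2, 18): λ = (3·2² + 20)/(2·18) ≡ 9/13. 13⁻¹ ≡ 16 (mod 23), so λ ≡ 9·16 ≡ 6.
  x = λ² - 2 - 2 = 36 - 4 ≡ 9; y = λ·(2 - 9) - 18 ≡ 9. → (9, 9)
add Q: (9, 9) + (12, 6). λ = (6 - 9)/(12 - 9) ≡ 20/3 mod 23. 3⁻¹ ≡ 8 (mod 23) since 3·8 = 24 ≡ 1, so λ ≡ 22.
  x = λ² - 9 - 12 = 484 - 21 ≡ 3; y = λ·(9 - 3) - 9 ≡ 8. → (3, 8)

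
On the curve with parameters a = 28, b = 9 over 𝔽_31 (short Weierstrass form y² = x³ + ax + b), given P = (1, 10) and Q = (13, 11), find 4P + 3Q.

(24, 11)

First 4P:
Repeated addition: build up to 4P.
2P: tangent at (1, 10): λ = (3·1² + 28)/(2·10) ≡ 0/20. 20⁻¹ ≡ 14 (mod 31) since 20·14 = 280 ≡ 1, so λ ≡ 0·14 ≡ 0.
  x = λ² - 1 - 1 = 0 - 2 ≡ 29; y = λ·(1 - 29) - 10 ≡ 21. → (29, 21)
3P: (29, 21) + (1, 10). λ = (10 - 21)/(1 - 29) ≡ 20/3 mod 31. 3⁻¹ ≡ 21 (mod 31), so λ ≡ 17.
  x = λ² - 29 - 1 = 289 - 30 ≡ 11; y = λ·(29 - 11) - 21 ≡ 6. → (11, 6)
4P: (11, 6) + (1, 10). λ = (10 - 6)/(1 - 11) ≡ 4/21 mod 31. 21⁻¹ ≡ 3 (mod 31), so λ ≡ 12.
  x = λ² - 11 - 1 = 144 - 12 ≡ 8; y = λ·(11 - 8) - 6 ≡ 30. → (8, 30)
4P = (8, 30).
Next 3Q:
Repeated addition: build up to 3Q.
2Q: tangent at (13, 11): λ = (3·13² + 28)/(2·11) ≡ 8/22. 22⁻¹ ≡ 24 (mod 31) since 22·24 = 528 ≡ 1, so λ ≡ 8·24 ≡ 6.
  x = λ² - 13 - 13 = 36 - 26 ≡ 10; y = λ·(13 - 10) - 11 ≡ 7. → (10, 7)
3Q: (10, 7) + (13, 11). λ = (11 - 7)/(13 - 10) ≡ 4/3 mod 31. 3⁻¹ ≡ 21 (mod 31), so λ ≡ 22.
  x = λ² - 10 - 13 = 484 - 23 ≡ 27; y = λ·(10 - 27) - 7 ≡ 22. → (27, 22)
3Q = (27, 22).
Finally 4P + 3Q:
(8, 30) + (27, 22). λ = (22 - 30)/(27 - 8) ≡ 23/19 mod 31. 19⁻¹ ≡ 18 (mod 31) since 19·18 = 342 ≡ 1, so λ ≡ 11.
  x = λ² - 8 - 27 = 121 - 35 ≡ 24; y = λ·(8 - 24) - 30 ≡ 11. → (24, 11)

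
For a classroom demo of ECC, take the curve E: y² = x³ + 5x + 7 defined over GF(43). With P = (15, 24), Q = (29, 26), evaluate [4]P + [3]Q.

First 4P:
Repeated addition: build up to 4P.
2P: tangent at (15, 24): λ = (3·15² + 5)/(2·24) ≡ 35/5. 5⁻¹ ≡ 26 (mod 43), so λ ≡ 35·26 ≡ 7.
  x = λ² - 15 - 15 = 49 - 30 ≡ 19; y = λ·(15 - 19) - 24 ≡ 34. → (19, 34)
3P: (19, 34) + (15, 24). λ = (24 - 34)/(15 - 19) ≡ 33/39 mod 43. 39⁻¹ ≡ 32 (mod 43), so λ ≡ 24.
  x = λ² - 19 - 15 = 576 - 34 ≡ 26; y = λ·(19 - 26) - 34 ≡ 13. → (26, 13)
4P: (26, 13) + (15, 24). λ = (24 - 13)/(15 - 26) ≡ 11/32 mod 43. 32⁻¹ ≡ 39 (mod 43), so λ ≡ 42.
  x = λ² - 26 - 15 = 1764 - 41 ≡ 3; y = λ·(26 - 3) - 13 ≡ 7. → (3, 7)
4P = (3, 7).
Next 3Q:
Repeated addition: build up to 3Q.
2Q: tangent at (29, 26): λ = (3·29² + 5)/(2·26) ≡ 34/9. 9⁻¹ ≡ 24 (mod 43) since 9·24 = 216 ≡ 1, so λ ≡ 34·24 ≡ 42.
  x = λ² - 29 - 29 = 1764 - 58 ≡ 29; y = λ·(29 - 29) - 26 ≡ 17. → (29, 17)
3Q: (29, 17) + (29, 26): same x and y₁ ≡ -y₂, so the sum is ∞.
3Q = ∞.
Finally 4P + 3Q:
(3, 7) + ∞ = (3, 7) (identity).

(3, 7)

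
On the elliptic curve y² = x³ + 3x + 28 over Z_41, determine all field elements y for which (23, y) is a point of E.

x³ + 3x + 28 = 12264 ≡ 5 (mod 41).
Square roots of 5 mod 41: 13 and 28 (since 13² = 169 ≡ 5).

13, 28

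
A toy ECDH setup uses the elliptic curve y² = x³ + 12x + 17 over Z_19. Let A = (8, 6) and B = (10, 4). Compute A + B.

(8, 6) + (10, 4). λ = (4 - 6)/(10 - 8) ≡ 17/2 mod 19. 2⁻¹ ≡ 10 (mod 19), so λ ≡ 18.
  x = λ² - 8 - 10 = 324 - 18 ≡ 2; y = λ·(8 - 2) - 6 ≡ 7. → (2, 7)

(2, 7)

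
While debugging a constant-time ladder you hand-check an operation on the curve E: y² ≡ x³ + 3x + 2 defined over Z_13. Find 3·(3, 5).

O

Write P = (3, 5).
Repeated addition: build up to 3P.
2P: tangent at (3, 5): λ = (3·3² + 3)/(2·5) ≡ 4/10. 10⁻¹ ≡ 4 (mod 13) since 10·4 = 40 ≡ 1, so λ ≡ 4·4 ≡ 3.
  x = λ² - 3 - 3 = 9 - 6 ≡ 3; y = λ·(3 - 3) - 5 ≡ 8. → (3, 8)
3P: (3, 8) + (3, 5): same x and y₁ ≡ -y₂, so the sum is O.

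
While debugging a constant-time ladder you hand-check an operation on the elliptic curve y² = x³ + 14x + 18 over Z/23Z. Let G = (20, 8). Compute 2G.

tangent at (20, 8): λ = (3·20² + 14)/(2·8) ≡ 18/16. 16⁻¹ ≡ 13 (mod 23), so λ ≡ 18·13 ≡ 4.
  x = λ² - 20 - 20 = 16 - 40 ≡ 22; y = λ·(20 - 22) - 8 ≡ 7. → (22, 7)

(22, 7)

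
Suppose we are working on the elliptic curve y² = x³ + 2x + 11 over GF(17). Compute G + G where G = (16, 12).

(15, 13)

tangent at (16, 12): λ = (3·16² + 2)/(2·12) ≡ 5/7. 7⁻¹ ≡ 5 (mod 17) since 7·5 = 35 ≡ 1, so λ ≡ 5·5 ≡ 8.
  x = λ² - 16 - 16 = 64 - 32 ≡ 15; y = λ·(16 - 15) - 12 ≡ 13. → (15, 13)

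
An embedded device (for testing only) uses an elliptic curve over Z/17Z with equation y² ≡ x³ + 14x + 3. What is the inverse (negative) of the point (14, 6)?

(14, 11)

-(14, 6) = (14, -6 mod 17) = (14, 11).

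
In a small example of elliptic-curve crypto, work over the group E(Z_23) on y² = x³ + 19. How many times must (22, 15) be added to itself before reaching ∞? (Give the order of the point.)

2P: tangent at (22, 15): λ = (3·22² + 0)/(2·15) ≡ 3/7. 7⁻¹ ≡ 10 (mod 23), so λ ≡ 3·10 ≡ 7.
  x = λ² - 22 - 22 = 49 - 44 ≡ 5; y = λ·(22 - 5) - 15 ≡ 12. → (5, 12)
3P: (5, 12) + (22, 15). λ = (15 - 12)/(22 - 5) ≡ 3/17 mod 23. 17⁻¹ ≡ 19 (mod 23), so λ ≡ 11.
  x = λ² - 5 - 22 = 121 - 27 ≡ 2; y = λ·(5 - 2) - 12 ≡ 21. → (2, 21)
4P: (2, 21) + (22, 15). λ = (15 - 21)/(22 - 2) ≡ 17/20 mod 23. 20⁻¹ ≡ 15 (mod 23), so λ ≡ 2.
  x = λ² - 2 - 22 = 4 - 24 ≡ 3; y = λ·(2 - 3) - 21 ≡ 0. → (3, 0)
5P: (3, 0) + (22, 15). λ = (15 - 0)/(22 - 3) ≡ 15/19 mod 23. 19⁻¹ ≡ 17 (mod 23), so λ ≡ 2.
  x = λ² - 3 - 22 = 4 - 25 ≡ 2; y = λ·(3 - 2) - 0 ≡ 2. → (2, 2)
6P: (2, 2) + (22, 15). λ = (15 - 2)/(22 - 2) ≡ 13/20 mod 23. 20⁻¹ ≡ 15 (mod 23), so λ ≡ 11.
  x = λ² - 2 - 22 = 121 - 24 ≡ 5; y = λ·(2 - 5) - 2 ≡ 11. → (5, 11)
7P: (5, 11) + (22, 15). λ = (15 - 11)/(22 - 5) ≡ 4/17 mod 23. 17⁻¹ ≡ 19 (mod 23) since 17·19 = 323 ≡ 1, so λ ≡ 7.
  x = λ² - 5 - 22 = 49 - 27 ≡ 22; y = λ·(5 - 22) - 11 ≡ 8. → (22, 8)
8P: (22, 8) + (22, 15): same x and y₁ ≡ -y₂, so the sum is ∞.
8P = ∞, so the order is 8.

8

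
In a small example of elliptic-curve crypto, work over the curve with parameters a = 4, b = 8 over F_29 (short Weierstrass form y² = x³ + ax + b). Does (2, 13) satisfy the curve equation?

yes

y² = 13² ≡ 24; x³ + 4x + 8 = 24 ≡ 24 (mod 29). 24 = 24.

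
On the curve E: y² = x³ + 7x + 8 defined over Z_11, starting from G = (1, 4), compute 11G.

(5, 5)

Repeated addition: build up to 11G.
2G: tangent at (1, 4): λ = (3·1² + 7)/(2·4) ≡ 10/8. 8⁻¹ ≡ 7 (mod 11), so λ ≡ 10·7 ≡ 4.
  x = λ² - 1 - 1 = 16 - 2 ≡ 3; y = λ·(1 - 3) - 4 ≡ 10. → (3, 10)
3G: (3, 10) + (1, 4). λ = (4 - 10)/(1 - 3) ≡ 5/9 mod 11. 9⁻¹ ≡ 5 (mod 11), so λ ≡ 3.
  x = λ² - 3 - 1 = 9 - 4 ≡ 5; y = λ·(3 - 5) - 10 ≡ 6. → (5, 6)
4G: (5, 6) + (1, 4). λ = (4 - 6)/(1 - 5) ≡ 9/7 mod 11. 7⁻¹ ≡ 8 (mod 11) since 7·8 = 56 ≡ 1, so λ ≡ 6.
  x = λ² - 5 - 1 = 36 - 6 ≡ 8; y = λ·(5 - 8) - 6 ≡ 9. → (8, 9)
5G: (8, 9) + (1, 4). λ = (4 - 9)/(1 - 8) ≡ 6/4 mod 11. 4⁻¹ ≡ 3 (mod 11), so λ ≡ 7.
  x = λ² - 8 - 1 = 49 - 9 ≡ 7; y = λ·(8 - 7) - 9 ≡ 9. → (7, 9)
6G: (7, 9) + (1, 4). λ = (4 - 9)/(1 - 7) ≡ 6/5 mod 11. 5⁻¹ ≡ 9 (mod 11) since 5·9 = 45 ≡ 1, so λ ≡ 10.
  x = λ² - 7 - 1 = 100 - 8 ≡ 4; y = λ·(7 - 4) - 9 ≡ 10. → (4, 10)
7G: (4, 10) + (1, 4). λ = (4 - 10)/(1 - 4) ≡ 5/8 mod 11. 8⁻¹ ≡ 7 (mod 11), so λ ≡ 2.
  x = λ² - 4 - 1 = 4 - 5 ≡ 10; y = λ·(4 - 10) - 10 ≡ 0. → (10, 0)
8G: (10, 0) + (1, 4). λ = (4 - 0)/(1 - 10) ≡ 4/2 mod 11. 2⁻¹ ≡ 6 (mod 11) since 2·6 = 12 ≡ 1, so λ ≡ 2.
  x = λ² - 10 - 1 = 4 - 11 ≡ 4; y = λ·(10 - 4) - 0 ≡ 1. → (4, 1)
9G: (4, 1) + (1, 4). λ = (4 - 1)/(1 - 4) ≡ 3/8 mod 11. 8⁻¹ ≡ 7 (mod 11) since 8·7 = 56 ≡ 1, so λ ≡ 10.
  x = λ² - 4 - 1 = 100 - 5 ≡ 7; y = λ·(4 - 7) - 1 ≡ 2. → (7, 2)
10G: (7, 2) + (1, 4). λ = (4 - 2)/(1 - 7) ≡ 2/5 mod 11. 5⁻¹ ≡ 9 (mod 11), so λ ≡ 7.
  x = λ² - 7 - 1 = 49 - 8 ≡ 8; y = λ·(7 - 8) - 2 ≡ 2. → (8, 2)
11G: (8, 2) + (1, 4). λ = (4 - 2)/(1 - 8) ≡ 2/4 mod 11. 4⁻¹ ≡ 3 (mod 11), so λ ≡ 6.
  x = λ² - 8 - 1 = 36 - 9 ≡ 5; y = λ·(8 - 5) - 2 ≡ 5. → (5, 5)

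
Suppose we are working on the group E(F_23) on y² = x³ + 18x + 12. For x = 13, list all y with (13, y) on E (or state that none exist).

x³ + 18x + 12 = 2443 ≡ 5 (mod 23).
5 is a non-residue mod 23; no y exists.

none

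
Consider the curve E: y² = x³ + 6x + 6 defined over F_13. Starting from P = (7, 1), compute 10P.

(11, 5)

Double-and-add on 10 = (1010)₂. Start with P = (7, 1) for the leading 1-bit.
double: tangent at (7, 1): λ = (3·7² + 6)/(2·1) ≡ 10/2. 2⁻¹ ≡ 7 (mod 13), so λ ≡ 10·7 ≡ 5.
  x = λ² - 7 - 7 = 25 - 14 ≡ 11; y = λ·(7 - 11) - 1 ≡ 5. → (11, 5)
double: tangent at (11, 5): λ = (3·11² + 6)/(2·5) ≡ 5/10. 10⁻¹ ≡ 4 (mod 13) since 10·4 = 40 ≡ 1, so λ ≡ 5·4 ≡ 7.
  x = λ² - 11 - 11 = 49 - 22 ≡ 1; y = λ·(11 - 1) - 5 ≡ 0. → (1, 0)
add P: (1, 0) + (7, 1). λ = (1 - 0)/(7 - 1) ≡ 1/6 mod 13. 6⁻¹ ≡ 11 (mod 13), so λ ≡ 11.
  x = λ² - 1 - 7 = 121 - 8 ≡ 9; y = λ·(1 - 9) - 0 ≡ 3. → (9, 3)
double: tangent at (9, 3): λ = (3·9² + 6)/(2·3) ≡ 2/6. 6⁻¹ ≡ 11 (mod 13) since 6·11 = 66 ≡ 1, so λ ≡ 2·11 ≡ 9.
  x = λ² - 9 - 9 = 81 - 18 ≡ 11; y = λ·(9 - 11) - 3 ≡ 5. → (11, 5)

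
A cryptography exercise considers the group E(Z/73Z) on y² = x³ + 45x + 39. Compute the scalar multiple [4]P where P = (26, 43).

(63, 7)

Double-and-add on 4 = (100)₂. Start with P = (26, 43) for the leading 1-bit.
double: tangent at (26, 43): λ = (3·26² + 45)/(2·43) ≡ 29/13. 13⁻¹ ≡ 45 (mod 73), so λ ≡ 29·45 ≡ 64.
  x = λ² - 26 - 26 = 4096 - 52 ≡ 29; y = λ·(26 - 29) - 43 ≡ 57. → (29, 57)
double: tangent at (29, 57): λ = (3·29² + 45)/(2·57) ≡ 13/41. 41⁻¹ ≡ 57 (mod 73) since 41·57 = 2337 ≡ 1, so λ ≡ 13·57 ≡ 11.
  x = λ² - 29 - 29 = 121 - 58 ≡ 63; y = λ·(29 - 63) - 57 ≡ 7. → (63, 7)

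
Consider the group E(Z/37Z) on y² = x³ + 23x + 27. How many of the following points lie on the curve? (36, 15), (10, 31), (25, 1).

(36, 15): 15² ≡ 3, rhs ≡ 3 → on.
(10, 31): 31² ≡ 36, rhs ≡ 36 → on.
(25, 1): 1² ≡ 1, rhs ≡ 21 → off.

2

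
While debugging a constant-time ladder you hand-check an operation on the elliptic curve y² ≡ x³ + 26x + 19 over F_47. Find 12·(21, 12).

(39, 2)

Write Q = (21, 12).
Repeated addition: build up to 12Q.
2Q: tangent at (21, 12): λ = (3·21² + 26)/(2·12) ≡ 33/24. 24⁻¹ ≡ 2 (mod 47) since 24·2 = 48 ≡ 1, so λ ≡ 33·2 ≡ 19.
  x = λ² - 21 - 21 = 361 - 42 ≡ 37; y = λ·(21 - 37) - 12 ≡ 13. → (37, 13)
3Q: (37, 13) + (21, 12). λ = (12 - 13)/(21 - 37) ≡ 46/31 mod 47. 31⁻¹ ≡ 44 (mod 47), so λ ≡ 3.
  x = λ² - 37 - 21 = 9 - 58 ≡ 45; y = λ·(37 - 45) - 13 ≡ 10. → (45, 10)
4Q: (45, 10) + (21, 12). λ = (12 - 10)/(21 - 45) ≡ 2/23 mod 47. 23⁻¹ ≡ 45 (mod 47), so λ ≡ 43.
  x = λ² - 45 - 21 = 1849 - 66 ≡ 44; y = λ·(45 - 44) - 10 ≡ 33. → (44, 33)
5Q: (44, 33) + (21, 12). λ = (12 - 33)/(21 - 44) ≡ 26/24 mod 47. 24⁻¹ ≡ 2 (mod 47) since 24·2 = 48 ≡ 1, so λ ≡ 5.
  x = λ² - 44 - 21 = 25 - 65 ≡ 7; y = λ·(44 - 7) - 33 ≡ 11. → (7, 11)
6Q: (7, 11) + (21, 12). λ = (12 - 11)/(21 - 7) ≡ 1/14 mod 47. 14⁻¹ ≡ 37 (mod 47) since 14·37 = 518 ≡ 1, so λ ≡ 37.
  x = λ² - 7 - 21 = 1369 - 28 ≡ 25; y = λ·(7 - 25) - 11 ≡ 28. → (25, 28)
7Q: (25, 28) + (21, 12). λ = (12 - 28)/(21 - 25) ≡ 31/43 mod 47. 43⁻¹ ≡ 35 (mod 47) since 43·35 = 1505 ≡ 1, so λ ≡ 4.
  x = λ² - 25 - 21 = 16 - 46 ≡ 17; y = λ·(25 - 17) - 28 ≡ 4. → (17, 4)
8Q: (17, 4) + (21, 12). λ = (12 - 4)/(21 - 17) ≡ 8/4 mod 47. 4⁻¹ ≡ 12 (mod 47) since 4·12 = 48 ≡ 1, so λ ≡ 2.
  x = λ² - 17 - 21 = 4 - 38 ≡ 13; y = λ·(17 - 13) - 4 ≡ 4. → (13, 4)
9Q: (13, 4) + (21, 12). λ = (12 - 4)/(21 - 13) ≡ 8/8 mod 47. 8⁻¹ ≡ 6 (mod 47), so λ ≡ 1.
  x = λ² - 13 - 21 = 1 - 34 ≡ 14; y = λ·(13 - 14) - 4 ≡ 42. → (14, 42)
10Q: (14, 42) + (21, 12). λ = (12 - 42)/(21 - 14) ≡ 17/7 mod 47. 7⁻¹ ≡ 27 (mod 47), so λ ≡ 36.
  x = λ² - 14 - 21 = 1296 - 35 ≡ 39; y = λ·(14 - 39) - 42 ≡ 45. → (39, 45)
11Q: (39, 45) + (21, 12). λ = (12 - 45)/(21 - 39) ≡ 14/29 mod 47. 29⁻¹ ≡ 13 (mod 47), so λ ≡ 41.
  x = λ² - 39 - 21 = 1681 - 60 ≡ 23; y = λ·(39 - 23) - 45 ≡ 0. → (23, 0)
12Q: (23, 0) + (21, 12). λ = (12 - 0)/(21 - 23) ≡ 12/45 mod 47. 45⁻¹ ≡ 23 (mod 47) since 45·23 = 1035 ≡ 1, so λ ≡ 41.
  x = λ² - 23 - 21 = 1681 - 44 ≡ 39; y = λ·(23 - 39) - 0 ≡ 2. → (39, 2)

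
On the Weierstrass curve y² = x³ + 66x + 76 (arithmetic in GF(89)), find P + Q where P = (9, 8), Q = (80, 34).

(9, 8) + (80, 34). λ = (34 - 8)/(80 - 9) ≡ 26/71 mod 89. 71⁻¹ ≡ 84 (mod 89), so λ ≡ 48.
  x = λ² - 9 - 80 = 2304 - 89 ≡ 79; y = λ·(9 - 79) - 8 ≡ 14. → (79, 14)

(79, 14)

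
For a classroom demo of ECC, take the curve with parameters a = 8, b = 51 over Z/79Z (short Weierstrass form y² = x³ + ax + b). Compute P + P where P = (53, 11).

(37, 19)

tangent at (53, 11): λ = (3·53² + 8)/(2·11) ≡ 61/22. 22⁻¹ ≡ 18 (mod 79), so λ ≡ 61·18 ≡ 71.
  x = λ² - 53 - 53 = 5041 - 106 ≡ 37; y = λ·(53 - 37) - 11 ≡ 19. → (37, 19)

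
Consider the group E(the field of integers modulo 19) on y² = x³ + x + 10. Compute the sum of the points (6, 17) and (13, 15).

(9, 11)

(6, 17) + (13, 15). λ = (15 - 17)/(13 - 6) ≡ 17/7 mod 19. 7⁻¹ ≡ 11 (mod 19), so λ ≡ 16.
  x = λ² - 6 - 13 = 256 - 19 ≡ 9; y = λ·(6 - 9) - 17 ≡ 11. → (9, 11)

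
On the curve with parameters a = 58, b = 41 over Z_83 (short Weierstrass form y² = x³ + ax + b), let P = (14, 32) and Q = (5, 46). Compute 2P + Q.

First 2P:
Repeated addition: build up to 2P.
2P: tangent at (14, 32): λ = (3·14² + 58)/(2·32) ≡ 65/64. 64⁻¹ ≡ 48 (mod 83) since 64·48 = 3072 ≡ 1, so λ ≡ 65·48 ≡ 49.
  x = λ² - 14 - 14 = 2401 - 28 ≡ 49; y = λ·(14 - 49) - 32 ≡ 79. → (49, 79)
2P = (49, 79).
Finally 2P + Q:
(49, 79) + (5, 46). λ = (46 - 79)/(5 - 49) ≡ 50/39 mod 83. 39⁻¹ ≡ 66 (mod 83), so λ ≡ 63.
  x = λ² - 49 - 5 = 3969 - 54 ≡ 14; y = λ·(49 - 14) - 79 ≡ 51. → (14, 51)

(14, 51)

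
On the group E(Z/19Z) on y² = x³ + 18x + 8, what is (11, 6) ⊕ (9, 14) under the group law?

(11, 6) + (9, 14). λ = (14 - 6)/(9 - 11) ≡ 8/17 mod 19. 17⁻¹ ≡ 9 (mod 19) since 17·9 = 153 ≡ 1, so λ ≡ 15.
  x = λ² - 11 - 9 = 225 - 20 ≡ 15; y = λ·(11 - 15) - 6 ≡ 10. → (15, 10)

(15, 10)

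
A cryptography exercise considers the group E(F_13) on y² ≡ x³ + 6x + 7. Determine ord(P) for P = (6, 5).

8

2P: tangent at (6, 5): λ = (3·6² + 6)/(2·5) ≡ 10/10. 10⁻¹ ≡ 4 (mod 13), so λ ≡ 10·4 ≡ 1.
  x = λ² - 6 - 6 = 1 - 12 ≡ 2; y = λ·(6 - 2) - 5 ≡ 12. → (2, 12)
3P: (2, 12) + (6, 5). λ = (5 - 12)/(6 - 2) ≡ 6/4 mod 13. 4⁻¹ ≡ 10 (mod 13), so λ ≡ 8.
  x = λ² - 2 - 6 = 64 - 8 ≡ 4; y = λ·(2 - 4) - 12 ≡ 11. → (4, 11)
4P: (4, 11) + (6, 5). λ = (5 - 11)/(6 - 4) ≡ 7/2 mod 13. 2⁻¹ ≡ 7 (mod 13) since 2·7 = 14 ≡ 1, so λ ≡ 10.
  x = λ² - 4 - 6 = 100 - 10 ≡ 12; y = λ·(4 - 12) - 11 ≡ 0. → (12, 0)
5P: (12, 0) + (6, 5). λ = (5 - 0)/(6 - 12) ≡ 5/7 mod 13. 7⁻¹ ≡ 2 (mod 13), so λ ≡ 10.
  x = λ² - 12 - 6 = 100 - 18 ≡ 4; y = λ·(12 - 4) - 0 ≡ 2. → (4, 2)
6P: (4, 2) + (6, 5). λ = (5 - 2)/(6 - 4) ≡ 3/2 mod 13. 2⁻¹ ≡ 7 (mod 13), so λ ≡ 8.
  x = λ² - 4 - 6 = 64 - 10 ≡ 2; y = λ·(4 - 2) - 2 ≡ 1. → (2, 1)
7P: (2, 1) + (6, 5). λ = (5 - 1)/(6 - 2) ≡ 4/4 mod 13. 4⁻¹ ≡ 10 (mod 13), so λ ≡ 1.
  x = λ² - 2 - 6 = 1 - 8 ≡ 6; y = λ·(2 - 6) - 1 ≡ 8. → (6, 8)
8P: (6, 8) + (6, 5): same x and y₁ ≡ -y₂, so the sum is O.
8P = O, so the order is 8.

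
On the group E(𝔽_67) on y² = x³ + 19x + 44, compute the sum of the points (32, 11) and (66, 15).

(32, 11) + (66, 15). λ = (15 - 11)/(66 - 32) ≡ 4/34 mod 67. 34⁻¹ ≡ 2 (mod 67) since 34·2 = 68 ≡ 1, so λ ≡ 8.
  x = λ² - 32 - 66 = 64 - 98 ≡ 33; y = λ·(32 - 33) - 11 ≡ 48. → (33, 48)

(33, 48)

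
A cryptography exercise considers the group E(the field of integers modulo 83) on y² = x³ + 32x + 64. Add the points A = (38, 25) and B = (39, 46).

(32, 18)

(38, 25) + (39, 46). λ = (46 - 25)/(39 - 38) ≡ 21/1 mod 83. 1⁻¹ ≡ 1 (mod 83), so λ ≡ 21.
  x = λ² - 38 - 39 = 441 - 77 ≡ 32; y = λ·(38 - 32) - 25 ≡ 18. → (32, 18)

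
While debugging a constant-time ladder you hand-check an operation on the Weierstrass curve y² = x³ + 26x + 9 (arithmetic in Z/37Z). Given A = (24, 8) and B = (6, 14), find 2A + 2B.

(3, 15)

First 2A:
Repeated addition: build up to 2A.
2A: tangent at (24, 8): λ = (3·24² + 26)/(2·8) ≡ 15/16. 16⁻¹ ≡ 7 (mod 37), so λ ≡ 15·7 ≡ 31.
  x = λ² - 24 - 24 = 961 - 48 ≡ 25; y = λ·(24 - 25) - 8 ≡ 35. → (25, 35)
2A = (25, 35).
Next 2B:
Repeated addition: build up to 2B.
2B: tangent at (6, 14): λ = (3·6² + 26)/(2·14) ≡ 23/28. 28⁻¹ ≡ 4 (mod 37), so λ ≡ 23·4 ≡ 18.
  x = λ² - 6 - 6 = 324 - 12 ≡ 16; y = λ·(6 - 16) - 14 ≡ 28. → (16, 28)
2B = (16, 28).
Finally 2A + 2B:
(25, 35) + (16, 28). λ = (28 - 35)/(16 - 25) ≡ 30/28 mod 37. 28⁻¹ ≡ 4 (mod 37), so λ ≡ 9.
  x = λ² - 25 - 16 = 81 - 41 ≡ 3; y = λ·(25 - 3) - 35 ≡ 15. → (3, 15)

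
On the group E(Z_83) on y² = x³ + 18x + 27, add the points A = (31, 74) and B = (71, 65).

(17, 10)

(31, 74) + (71, 65). λ = (65 - 74)/(71 - 31) ≡ 74/40 mod 83. 40⁻¹ ≡ 27 (mod 83) since 40·27 = 1080 ≡ 1, so λ ≡ 6.
  x = λ² - 31 - 71 = 36 - 102 ≡ 17; y = λ·(31 - 17) - 74 ≡ 10. → (17, 10)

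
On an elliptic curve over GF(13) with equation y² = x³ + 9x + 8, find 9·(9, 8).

Write P = (9, 8).
Double-and-add on 9 = (1001)₂. Start with P = (9, 8) for the leading 1-bit.
double: tangent at (9, 8): λ = (3·9² + 9)/(2·8) ≡ 5/3. 3⁻¹ ≡ 9 (mod 13) since 3·9 = 27 ≡ 1, so λ ≡ 5·9 ≡ 6.
  x = λ² - 9 - 9 = 36 - 18 ≡ 5; y = λ·(9 - 5) - 8 ≡ 3. → (5, 3)
double: tangent at (5, 3): λ = (3·5² + 9)/(2·3) ≡ 6/6. 6⁻¹ ≡ 11 (mod 13), so λ ≡ 6·11 ≡ 1.
  x = λ² - 5 - 5 = 1 - 10 ≡ 4; y = λ·(5 - 4) - 3 ≡ 11. → (4, 11)
double: tangent at (4, 11): λ = (3·4² + 9)/(2·11) ≡ 5/9. 9⁻¹ ≡ 3 (mod 13), so λ ≡ 5·3 ≡ 2.
  x = λ² - 4 - 4 = 4 - 8 ≡ 9; y = λ·(4 - 9) - 11 ≡ 5. → (9, 5)
add P: (9, 5) + (9, 8): same x and y₁ ≡ -y₂, so the sum is 𝒪.

O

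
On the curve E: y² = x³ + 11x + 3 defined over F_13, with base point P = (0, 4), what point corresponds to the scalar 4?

Repeated addition: build up to 4P.
2P: tangent at (0, 4): λ = (3·0² + 11)/(2·4) ≡ 11/8. 8⁻¹ ≡ 5 (mod 13), so λ ≡ 11·5 ≡ 3.
  x = λ² - 0 - 0 = 9 - 0 ≡ 9; y = λ·(0 - 9) - 4 ≡ 8. → (9, 8)
3P: (9, 8) + (0, 4). λ = (4 - 8)/(0 - 9) ≡ 9/4 mod 13. 4⁻¹ ≡ 10 (mod 13), so λ ≡ 12.
  x = λ² - 9 - 0 = 144 - 9 ≡ 5; y = λ·(9 - 5) - 8 ≡ 1. → (5, 1)
4P: (5, 1) + (0, 4). λ = (4 - 1)/(0 - 5) ≡ 3/8 mod 13. 8⁻¹ ≡ 5 (mod 13), so λ ≡ 2.
  x = λ² - 5 - 0 = 4 - 5 ≡ 12; y = λ·(5 - 12) - 1 ≡ 11. → (12, 11)

(12, 11)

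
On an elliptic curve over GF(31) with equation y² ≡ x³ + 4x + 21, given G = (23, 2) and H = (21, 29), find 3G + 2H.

First 3G:
Repeated addition: build up to 3G.
2G: tangent at (23, 2): λ = (3·23² + 4)/(2·2) ≡ 10/4. 4⁻¹ ≡ 8 (mod 31), so λ ≡ 10·8 ≡ 18.
  x = λ² - 23 - 23 = 324 - 46 ≡ 30; y = λ·(23 - 30) - 2 ≡ 27. → (30, 27)
3G: (30, 27) + (23, 2). λ = (2 - 27)/(23 - 30) ≡ 6/24 mod 31. 24⁻¹ ≡ 22 (mod 31) since 24·22 = 528 ≡ 1, so λ ≡ 8.
  x = λ² - 30 - 23 = 64 - 53 ≡ 11; y = λ·(30 - 11) - 27 ≡ 1. → (11, 1)
3G = (11, 1).
Next 2H:
Repeated addition: build up to 2H.
2H: tangent at (21, 29): λ = (3·21² + 4)/(2·29) ≡ 25/27. 27⁻¹ ≡ 23 (mod 31), so λ ≡ 25·23 ≡ 17.
  x = λ² - 21 - 21 = 289 - 42 ≡ 30; y = λ·(21 - 30) - 29 ≡ 4. → (30, 4)
2H = (30, 4).
Finally 3G + 2H:
(11, 1) + (30, 4). λ = (4 - 1)/(30 - 11) ≡ 3/19 mod 31. 19⁻¹ ≡ 18 (mod 31), so λ ≡ 23.
  x = λ² - 11 - 30 = 529 - 41 ≡ 23; y = λ·(11 - 23) - 1 ≡ 2. → (23, 2)

(23, 2)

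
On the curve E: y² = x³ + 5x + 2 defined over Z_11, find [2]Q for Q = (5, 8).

tangent at (5, 8): λ = (3·5² + 5)/(2·8) ≡ 3/5. 5⁻¹ ≡ 9 (mod 11), so λ ≡ 3·9 ≡ 5.
  x = λ² - 5 - 5 = 25 - 10 ≡ 4; y = λ·(5 - 4) - 8 ≡ 8. → (4, 8)

(4, 8)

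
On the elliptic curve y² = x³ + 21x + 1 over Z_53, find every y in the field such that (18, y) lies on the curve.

13, 40

x³ + 21x + 1 = 6211 ≡ 10 (mod 53).
Square roots of 10 mod 53: 13 and 40 (since 13² = 169 ≡ 10).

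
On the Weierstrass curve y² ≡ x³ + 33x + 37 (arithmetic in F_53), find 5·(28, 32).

(37, 17)

Write P = (28, 32).
Repeated addition: build up to 5P.
2P: tangent at (28, 32): λ = (3·28² + 33)/(2·32) ≡ 0/11. 11⁻¹ ≡ 29 (mod 53), so λ ≡ 0·29 ≡ 0.
  x = λ² - 28 - 28 = 0 - 56 ≡ 50; y = λ·(28 - 50) - 32 ≡ 21. → (50, 21)
3P: (50, 21) + (28, 32). λ = (32 - 21)/(28 - 50) ≡ 11/31 mod 53. 31⁻¹ ≡ 12 (mod 53), so λ ≡ 26.
  x = λ² - 50 - 28 = 676 - 78 ≡ 15; y = λ·(50 - 15) - 21 ≡ 41. → (15, 41)
4P: (15, 41) + (28, 32). λ = (32 - 41)/(28 - 15) ≡ 44/13 mod 53. 13⁻¹ ≡ 49 (mod 53), so λ ≡ 36.
  x = λ² - 15 - 28 = 1296 - 43 ≡ 34; y = λ·(15 - 34) - 41 ≡ 17. → (34, 17)
5P: (34, 17) + (28, 32). λ = (32 - 17)/(28 - 34) ≡ 15/47 mod 53. 47⁻¹ ≡ 44 (mod 53), so λ ≡ 24.
  x = λ² - 34 - 28 = 576 - 62 ≡ 37; y = λ·(34 - 37) - 17 ≡ 17. → (37, 17)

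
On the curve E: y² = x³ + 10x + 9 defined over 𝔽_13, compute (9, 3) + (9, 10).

The two points share x = 9 and their y-coordinates satisfy 3 + 10 ≡ 0 (mod 13), so they are inverses. Their sum is the point at infinity.

O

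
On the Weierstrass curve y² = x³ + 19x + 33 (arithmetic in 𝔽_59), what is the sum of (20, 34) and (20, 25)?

O

The two points share x = 20 and their y-coordinates satisfy 34 + 25 ≡ 0 (mod 59), so they are inverses. Their sum is O.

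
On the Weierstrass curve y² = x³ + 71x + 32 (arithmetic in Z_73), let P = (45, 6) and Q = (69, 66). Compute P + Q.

(20, 20)

(45, 6) + (69, 66). λ = (66 - 6)/(69 - 45) ≡ 60/24 mod 73. 24⁻¹ ≡ 70 (mod 73) since 24·70 = 1680 ≡ 1, so λ ≡ 39.
  x = λ² - 45 - 69 = 1521 - 114 ≡ 20; y = λ·(45 - 20) - 6 ≡ 20. → (20, 20)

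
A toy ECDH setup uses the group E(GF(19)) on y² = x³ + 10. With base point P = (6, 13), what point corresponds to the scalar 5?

(18, 16)

Double-and-add on 5 = (101)₂. Start with P = (6, 13) for the leading 1-bit.
double: tangent at (6, 13): λ = (3·6² + 0)/(2·13) ≡ 13/7. 7⁻¹ ≡ 11 (mod 19), so λ ≡ 13·11 ≡ 10.
  x = λ² - 6 - 6 = 100 - 12 ≡ 12; y = λ·(6 - 12) - 13 ≡ 3. → (12, 3)
double: tangent at (12, 3): λ = (3·12² + 0)/(2·3) ≡ 14/6. 6⁻¹ ≡ 16 (mod 19) since 6·16 = 96 ≡ 1, so λ ≡ 14·16 ≡ 15.
  x = λ² - 12 - 12 = 225 - 24 ≡ 11; y = λ·(12 - 11) - 3 ≡ 12. → (11, 12)
add P: (11, 12) + (6, 13). λ = (13 - 12)/(6 - 11) ≡ 1/14 mod 19. 14⁻¹ ≡ 15 (mod 19) since 14·15 = 210 ≡ 1, so λ ≡ 15.
  x = λ² - 11 - 6 = 225 - 17 ≡ 18; y = λ·(11 - 18) - 12 ≡ 16. → (18, 16)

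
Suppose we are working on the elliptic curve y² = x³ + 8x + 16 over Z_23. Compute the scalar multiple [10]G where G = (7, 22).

Double-and-add on 10 = (1010)₂. Start with G = (7, 22) for the leading 1-bit.
double: tangent at (7, 22): λ = (3·7² + 8)/(2·22) ≡ 17/21. 21⁻¹ ≡ 11 (mod 23), so λ ≡ 17·11 ≡ 3.
  x = λ² - 7 - 7 = 9 - 14 ≡ 18; y = λ·(7 - 18) - 22 ≡ 14. → (18, 14)
double: tangent at (18, 14): λ = (3·18² + 8)/(2·14) ≡ 14/5. 5⁻¹ ≡ 14 (mod 23), so λ ≡ 14·14 ≡ 12.
  x = λ² - 18 - 18 = 144 - 36 ≡ 16; y = λ·(18 - 16) - 14 ≡ 10. → (16, 10)
add G: (16, 10) + (7, 22). λ = (22 - 10)/(7 - 16) ≡ 12/14 mod 23. 14⁻¹ ≡ 5 (mod 23), so λ ≡ 14.
  x = λ² - 16 - 7 = 196 - 23 ≡ 12; y = λ·(16 - 12) - 10 ≡ 0. → (12, 0)
double: (12, 0) + (12, 0): same x and y₁ ≡ -y₂, so the sum is 𝒪.

O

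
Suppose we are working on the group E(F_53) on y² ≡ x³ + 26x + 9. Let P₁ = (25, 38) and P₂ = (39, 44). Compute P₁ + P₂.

(25, 38) + (39, 44). λ = (44 - 38)/(39 - 25) ≡ 6/14 mod 53. 14⁻¹ ≡ 19 (mod 53), so λ ≡ 8.
  x = λ² - 25 - 39 = 64 - 64 ≡ 0; y = λ·(25 - 0) - 38 ≡ 3. → (0, 3)

(0, 3)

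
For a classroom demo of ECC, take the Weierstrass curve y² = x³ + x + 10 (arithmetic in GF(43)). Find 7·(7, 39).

(9, 24)

Write P = (7, 39).
Repeated addition: build up to 7P.
2P: tangent at (7, 39): λ = (3·7² + 1)/(2·39) ≡ 19/35. 35⁻¹ ≡ 16 (mod 43) since 35·16 = 560 ≡ 1, so λ ≡ 19·16 ≡ 3.
  x = λ² - 7 - 7 = 9 - 14 ≡ 38; y = λ·(7 - 38) - 39 ≡ 40. → (38, 40)
3P: (38, 40) + (7, 39). λ = (39 - 40)/(7 - 38) ≡ 42/12 mod 43. 12⁻¹ ≡ 18 (mod 43), so λ ≡ 25.
  x = λ² - 38 - 7 = 625 - 45 ≡ 21; y = λ·(38 - 21) - 40 ≡ 41. → (21, 41)
4P: (21, 41) + (7, 39). λ = (39 - 41)/(7 - 21) ≡ 41/29 mod 43. 29⁻¹ ≡ 3 (mod 43) since 29·3 = 87 ≡ 1, so λ ≡ 37.
  x = λ² - 21 - 7 = 1369 - 28 ≡ 8; y = λ·(21 - 8) - 41 ≡ 10. → (8, 10)
5P: (8, 10) + (7, 39). λ = (39 - 10)/(7 - 8) ≡ 29/42 mod 43. 42⁻¹ ≡ 42 (mod 43), so λ ≡ 14.
  x = λ² - 8 - 7 = 196 - 15 ≡ 9; y = λ·(8 - 9) - 10 ≡ 19. → (9, 19)
6P: (9, 19) + (7, 39). λ = (39 - 19)/(7 - 9) ≡ 20/41 mod 43. 41⁻¹ ≡ 21 (mod 43), so λ ≡ 33.
  x = λ² - 9 - 7 = 1089 - 16 ≡ 41; y = λ·(9 - 41) - 19 ≡ 0. → (41, 0)
7P: (41, 0) + (7, 39). λ = (39 - 0)/(7 - 41) ≡ 39/9 mod 43. 9⁻¹ ≡ 24 (mod 43), so λ ≡ 33.
  x = λ² - 41 - 7 = 1089 - 48 ≡ 9; y = λ·(41 - 9) - 0 ≡ 24. → (9, 24)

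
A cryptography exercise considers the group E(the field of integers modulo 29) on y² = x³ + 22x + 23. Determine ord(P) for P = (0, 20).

2P: tangent at (0, 20): λ = (3·0² + 22)/(2·20) ≡ 22/11. 11⁻¹ ≡ 8 (mod 29) since 11·8 = 88 ≡ 1, so λ ≡ 22·8 ≡ 2.
  x = λ² - 0 - 0 = 4 - 0 ≡ 4; y = λ·(0 - 4) - 20 ≡ 1. → (4, 1)
3P: (4, 1) + (0, 20). λ = (20 - 1)/(0 - 4) ≡ 19/25 mod 29. 25⁻¹ ≡ 7 (mod 29) since 25·7 = 175 ≡ 1, so λ ≡ 17.
  x = λ² - 4 - 0 = 289 - 4 ≡ 24; y = λ·(4 - 24) - 1 ≡ 7. → (24, 7)
4P: (24, 7) + (0, 20). λ = (20 - 7)/(0 - 24) ≡ 13/5 mod 29. 5⁻¹ ≡ 6 (mod 29), so λ ≡ 20.
  x = λ² - 24 - 0 = 400 - 24 ≡ 28; y = λ·(24 - 28) - 7 ≡ 0. → (28, 0)
5P: (28, 0) + (0, 20). λ = (20 - 0)/(0 - 28) ≡ 20/1 mod 29. 1⁻¹ ≡ 1 (mod 29), so λ ≡ 20.
  x = λ² - 28 - 0 = 400 - 28 ≡ 24; y = λ·(28 - 24) - 0 ≡ 22. → (24, 22)
6P: (24, 22) + (0, 20). λ = (20 - 22)/(0 - 24) ≡ 27/5 mod 29. 5⁻¹ ≡ 6 (mod 29) since 5·6 = 30 ≡ 1, so λ ≡ 17.
  x = λ² - 24 - 0 = 289 - 24 ≡ 4; y = λ·(24 - 4) - 22 ≡ 28. → (4, 28)
7P: (4, 28) + (0, 20). λ = (20 - 28)/(0 - 4) ≡ 21/25 mod 29. 25⁻¹ ≡ 7 (mod 29), so λ ≡ 2.
  x = λ² - 4 - 0 = 4 - 4 ≡ 0; y = λ·(4 - 0) - 28 ≡ 9. → (0, 9)
8P: (0, 9) + (0, 20): same x and y₁ ≡ -y₂, so the sum is O.
8P = O, so the order is 8.

8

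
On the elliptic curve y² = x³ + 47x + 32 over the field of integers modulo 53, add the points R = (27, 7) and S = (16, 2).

(47, 8)

(27, 7) + (16, 2). λ = (2 - 7)/(16 - 27) ≡ 48/42 mod 53. 42⁻¹ ≡ 24 (mod 53), so λ ≡ 39.
  x = λ² - 27 - 16 = 1521 - 43 ≡ 47; y = λ·(27 - 47) - 7 ≡ 8. → (47, 8)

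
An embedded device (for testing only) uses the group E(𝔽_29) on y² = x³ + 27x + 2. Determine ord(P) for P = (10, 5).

5

2P: tangent at (10, 5): λ = (3·10² + 27)/(2·5) ≡ 8/10. 10⁻¹ ≡ 3 (mod 29) since 10·3 = 30 ≡ 1, so λ ≡ 8·3 ≡ 24.
  x = λ² - 10 - 10 = 576 - 20 ≡ 5; y = λ·(10 - 5) - 5 ≡ 28. → (5, 28)
3P: (5, 28) + (10, 5). λ = (5 - 28)/(10 - 5) ≡ 6/5 mod 29. 5⁻¹ ≡ 6 (mod 29) since 5·6 = 30 ≡ 1, so λ ≡ 7.
  x = λ² - 5 - 10 = 49 - 15 ≡ 5; y = λ·(5 - 5) - 28 ≡ 1. → (5, 1)
4P: (5, 1) + (10, 5). λ = (5 - 1)/(10 - 5) ≡ 4/5 mod 29. 5⁻¹ ≡ 6 (mod 29), so λ ≡ 24.
  x = λ² - 5 - 10 = 576 - 15 ≡ 10; y = λ·(5 - 10) - 1 ≡ 24. → (10, 24)
5P: (10, 24) + (10, 5): same x and y₁ ≡ -y₂, so the sum is ∞.
5P = ∞, so the order is 5.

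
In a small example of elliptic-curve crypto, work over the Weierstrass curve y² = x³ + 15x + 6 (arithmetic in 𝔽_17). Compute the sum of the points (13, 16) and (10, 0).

(13, 1)

(13, 16) + (10, 0). λ = (0 - 16)/(10 - 13) ≡ 1/14 mod 17. 14⁻¹ ≡ 11 (mod 17), so λ ≡ 11.
  x = λ² - 13 - 10 = 121 - 23 ≡ 13; y = λ·(13 - 13) - 16 ≡ 1. → (13, 1)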